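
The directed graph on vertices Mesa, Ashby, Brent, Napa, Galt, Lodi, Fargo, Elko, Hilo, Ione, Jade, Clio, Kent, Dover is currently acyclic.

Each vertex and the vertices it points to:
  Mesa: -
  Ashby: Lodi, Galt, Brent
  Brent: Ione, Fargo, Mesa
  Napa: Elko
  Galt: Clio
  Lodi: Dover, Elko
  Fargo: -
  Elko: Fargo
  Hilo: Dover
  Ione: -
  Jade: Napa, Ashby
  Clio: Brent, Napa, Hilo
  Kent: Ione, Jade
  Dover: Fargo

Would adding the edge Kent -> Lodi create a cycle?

Adding Kent→Lodi creates a cycle iff Lodi can already reach Kent.
Explore from Lodi: no path reaches Kent. The graph stays acyclic.

No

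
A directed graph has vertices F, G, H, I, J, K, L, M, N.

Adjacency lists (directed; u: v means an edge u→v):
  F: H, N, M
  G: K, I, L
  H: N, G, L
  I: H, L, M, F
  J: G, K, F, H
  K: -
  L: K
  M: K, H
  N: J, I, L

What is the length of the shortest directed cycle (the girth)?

For each vertex v, BFS finds the shortest path from v back to v.
The shortest such closed walk is F → N → J → F, length 3.

3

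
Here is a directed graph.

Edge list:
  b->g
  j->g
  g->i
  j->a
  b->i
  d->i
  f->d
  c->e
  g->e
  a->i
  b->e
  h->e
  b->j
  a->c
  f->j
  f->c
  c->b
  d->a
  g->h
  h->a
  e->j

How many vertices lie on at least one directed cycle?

7

A vertex is on a directed cycle iff it belongs to a strongly connected component of size ≥ 2 (or has a self-loop).
The vertices on cycles are {a, b, c, e, g, h, j} — 7 in total.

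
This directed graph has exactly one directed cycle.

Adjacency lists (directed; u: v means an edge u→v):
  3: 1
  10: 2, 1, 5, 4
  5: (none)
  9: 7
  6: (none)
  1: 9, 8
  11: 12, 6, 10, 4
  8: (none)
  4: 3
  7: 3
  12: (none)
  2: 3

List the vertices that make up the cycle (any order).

1, 3, 7, 9

DFS with gray/black marking from 1:
1 gray
  9 gray
    7 gray
      3 gray
        3→1: 1 is gray → back edge
Back edge closes the cycle 1 → 9 → 7 → 3 → 1; its vertices are {1, 3, 7, 9}.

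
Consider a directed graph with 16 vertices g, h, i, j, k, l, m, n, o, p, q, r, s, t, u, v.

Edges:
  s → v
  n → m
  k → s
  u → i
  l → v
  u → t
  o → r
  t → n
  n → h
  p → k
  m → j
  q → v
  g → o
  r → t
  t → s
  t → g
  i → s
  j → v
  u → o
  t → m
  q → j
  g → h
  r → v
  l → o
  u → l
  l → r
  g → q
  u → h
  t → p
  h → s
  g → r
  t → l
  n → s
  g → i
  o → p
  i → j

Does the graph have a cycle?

DFS with white/gray/black marking, starting from h:
h gray
  s gray
    v gray
    v black
  s black
h black
g gray
  r gray
    t gray
      l gray
        l→r: r is gray → back edge
Back edge found, so a cycle exists: r → t → l → r.

Yes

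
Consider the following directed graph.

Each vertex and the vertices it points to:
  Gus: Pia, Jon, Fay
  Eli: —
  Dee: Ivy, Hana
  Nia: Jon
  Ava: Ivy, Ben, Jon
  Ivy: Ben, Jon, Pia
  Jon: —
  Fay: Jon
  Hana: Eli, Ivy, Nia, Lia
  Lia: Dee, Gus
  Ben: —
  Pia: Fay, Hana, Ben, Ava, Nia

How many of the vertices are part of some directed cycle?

7

A vertex is on a directed cycle iff it belongs to a strongly connected component of size ≥ 2 (or has a self-loop).
The vertices on cycles are {Ava, Dee, Gus, Ivy, Lia, Pia, Hana} — 7 in total.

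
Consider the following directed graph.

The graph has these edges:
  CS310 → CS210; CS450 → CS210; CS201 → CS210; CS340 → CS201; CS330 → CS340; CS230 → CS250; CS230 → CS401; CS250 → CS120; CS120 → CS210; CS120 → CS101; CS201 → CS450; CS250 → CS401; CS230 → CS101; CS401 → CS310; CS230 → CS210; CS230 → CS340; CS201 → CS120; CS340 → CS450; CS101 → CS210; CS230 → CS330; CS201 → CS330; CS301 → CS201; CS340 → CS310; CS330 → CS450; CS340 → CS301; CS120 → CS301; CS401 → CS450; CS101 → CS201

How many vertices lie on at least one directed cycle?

A vertex is on a directed cycle iff it belongs to a strongly connected component of size ≥ 2 (or has a self-loop).
The vertices on cycles are {CS101, CS120, CS201, CS301, CS330, CS340} — 6 in total.

6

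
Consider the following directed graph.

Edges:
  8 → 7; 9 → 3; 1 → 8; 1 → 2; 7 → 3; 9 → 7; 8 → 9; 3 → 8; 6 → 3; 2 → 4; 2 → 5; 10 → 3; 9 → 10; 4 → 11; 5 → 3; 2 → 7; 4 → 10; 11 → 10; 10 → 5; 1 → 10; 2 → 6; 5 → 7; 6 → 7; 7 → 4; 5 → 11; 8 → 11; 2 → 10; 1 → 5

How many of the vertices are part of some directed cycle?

A vertex is on a directed cycle iff it belongs to a strongly connected component of size ≥ 2 (or has a self-loop).
The vertices on cycles are {3, 4, 5, 7, 8, 9, 10, 11} — 8 in total.

8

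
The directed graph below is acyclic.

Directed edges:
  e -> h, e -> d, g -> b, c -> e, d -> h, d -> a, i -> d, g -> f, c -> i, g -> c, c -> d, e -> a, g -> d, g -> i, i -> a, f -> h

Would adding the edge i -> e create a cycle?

Adding i→e creates a cycle iff e can already reach i.
Explore from e: no path reaches i. The graph stays acyclic.

No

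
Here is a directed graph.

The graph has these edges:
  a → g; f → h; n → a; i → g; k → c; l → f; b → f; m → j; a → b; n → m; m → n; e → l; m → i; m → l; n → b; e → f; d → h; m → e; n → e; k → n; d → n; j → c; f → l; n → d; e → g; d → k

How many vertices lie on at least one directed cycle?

A vertex is on a directed cycle iff it belongs to a strongly connected component of size ≥ 2 (or has a self-loop).
The vertices on cycles are {d, f, k, l, m, n} — 6 in total.

6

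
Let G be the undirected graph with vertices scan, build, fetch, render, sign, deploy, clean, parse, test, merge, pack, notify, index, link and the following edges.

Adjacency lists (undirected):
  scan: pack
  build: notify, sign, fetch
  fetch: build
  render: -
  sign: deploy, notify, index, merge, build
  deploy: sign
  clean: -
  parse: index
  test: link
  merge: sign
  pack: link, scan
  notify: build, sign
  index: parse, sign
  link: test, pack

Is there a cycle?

DFS, tracking each vertex's parent; an edge to a visited non-parent vertex closes a cycle.
Start from test:
visit test (parent –)
  visit link (parent test)
    link–test: parent, skip
    visit pack (parent link)
      pack–link: parent, skip
      visit scan (parent pack)
        scan–pack: parent, skip
visit build (parent –)
  visit notify (parent build)
    notify–build: parent, skip
    visit sign (parent notify)
      visit deploy (parent sign)
        deploy–sign: parent, skip
      sign–notify: parent, skip
      visit index (parent sign)
        visit parse (parent index)
          parse–index: parent, skip
        index–sign: parent, skip
      visit merge (parent sign)
        merge–sign: parent, skip
      sign–build: build visited and ≠ parent → cycle
Cycle: build – notify – sign – build.

Yes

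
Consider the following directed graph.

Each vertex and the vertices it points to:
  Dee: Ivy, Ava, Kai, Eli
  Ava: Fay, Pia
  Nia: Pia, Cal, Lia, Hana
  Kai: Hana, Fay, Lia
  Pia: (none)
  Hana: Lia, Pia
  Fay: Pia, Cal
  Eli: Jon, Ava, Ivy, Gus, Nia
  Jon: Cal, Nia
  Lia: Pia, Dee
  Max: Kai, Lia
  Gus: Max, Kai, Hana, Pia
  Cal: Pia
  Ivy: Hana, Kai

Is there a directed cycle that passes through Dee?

Dee is on a cycle iff Dee can reach itself via ≥1 edge.
Dee → Kai → Lia → Dee — yes.

Yes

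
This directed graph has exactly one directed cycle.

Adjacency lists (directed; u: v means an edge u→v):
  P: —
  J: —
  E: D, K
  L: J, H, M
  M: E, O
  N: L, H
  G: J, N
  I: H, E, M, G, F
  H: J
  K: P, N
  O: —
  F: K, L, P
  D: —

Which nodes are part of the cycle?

DFS with gray/black marking from M:
M gray
  E gray
    D gray
    D black
    K gray
      P gray
      P black
      N gray
        L gray
          J gray
          J black
          H gray
            H→J: J black — skip
          H black
          L→M: M is gray → back edge
Back edge closes the cycle M → E → K → N → L → M; its vertices are {E, K, L, M, N}.

E, K, L, M, N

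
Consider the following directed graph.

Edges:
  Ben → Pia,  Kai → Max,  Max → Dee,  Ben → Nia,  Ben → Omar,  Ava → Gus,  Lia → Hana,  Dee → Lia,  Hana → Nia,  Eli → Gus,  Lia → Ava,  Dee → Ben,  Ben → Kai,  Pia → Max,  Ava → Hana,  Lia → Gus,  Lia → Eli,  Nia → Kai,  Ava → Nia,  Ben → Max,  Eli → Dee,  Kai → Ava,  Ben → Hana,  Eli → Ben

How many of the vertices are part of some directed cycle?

A vertex is on a directed cycle iff it belongs to a strongly connected component of size ≥ 2 (or has a self-loop).
The vertices on cycles are {Ava, Ben, Dee, Eli, Kai, Lia, Max, Nia, Pia, Hana} — 10 in total.

10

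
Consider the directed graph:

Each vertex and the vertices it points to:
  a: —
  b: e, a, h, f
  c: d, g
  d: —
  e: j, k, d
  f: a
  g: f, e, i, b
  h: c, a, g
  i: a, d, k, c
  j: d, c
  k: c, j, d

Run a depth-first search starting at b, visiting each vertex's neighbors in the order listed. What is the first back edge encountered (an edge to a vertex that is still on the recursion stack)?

g→e

DFS from b (visiting each vertex's neighbors in the order listed); mark gray on enter, black on exit:
b gray
  e gray
    j gray
      d gray
      d black
      c gray
        c→d: d black — skip
        g gray
          f gray
            a gray
            a black
          f black
          g→e: e is gray → back edge
First back edge: g → e.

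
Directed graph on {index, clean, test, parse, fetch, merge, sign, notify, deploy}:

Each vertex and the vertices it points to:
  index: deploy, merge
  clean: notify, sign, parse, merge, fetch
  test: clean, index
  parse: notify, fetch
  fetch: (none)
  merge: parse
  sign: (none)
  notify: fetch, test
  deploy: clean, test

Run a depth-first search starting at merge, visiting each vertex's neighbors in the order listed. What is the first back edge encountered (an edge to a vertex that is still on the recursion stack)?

clean→notify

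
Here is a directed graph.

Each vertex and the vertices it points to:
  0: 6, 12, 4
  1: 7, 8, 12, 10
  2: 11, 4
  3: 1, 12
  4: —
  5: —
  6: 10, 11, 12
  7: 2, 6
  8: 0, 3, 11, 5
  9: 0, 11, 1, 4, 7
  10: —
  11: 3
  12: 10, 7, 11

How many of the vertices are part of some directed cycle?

9

A vertex is on a directed cycle iff it belongs to a strongly connected component of size ≥ 2 (or has a self-loop).
The vertices on cycles are {0, 1, 2, 3, 6, 7, 8, 11, 12} — 9 in total.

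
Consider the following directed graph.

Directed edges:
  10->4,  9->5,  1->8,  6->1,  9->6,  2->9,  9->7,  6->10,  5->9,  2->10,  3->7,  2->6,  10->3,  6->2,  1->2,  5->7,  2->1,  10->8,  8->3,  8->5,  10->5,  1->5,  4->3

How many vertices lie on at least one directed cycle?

7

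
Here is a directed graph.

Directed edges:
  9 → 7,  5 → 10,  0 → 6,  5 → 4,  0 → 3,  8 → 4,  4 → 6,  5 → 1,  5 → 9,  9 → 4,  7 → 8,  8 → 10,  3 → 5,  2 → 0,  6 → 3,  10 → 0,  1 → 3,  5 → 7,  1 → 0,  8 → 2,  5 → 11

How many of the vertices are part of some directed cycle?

11

A vertex is on a directed cycle iff it belongs to a strongly connected component of size ≥ 2 (or has a self-loop).
The vertices on cycles are {0, 1, 2, 3, 4, 5, 6, 7, 8, 9, 10} — 11 in total.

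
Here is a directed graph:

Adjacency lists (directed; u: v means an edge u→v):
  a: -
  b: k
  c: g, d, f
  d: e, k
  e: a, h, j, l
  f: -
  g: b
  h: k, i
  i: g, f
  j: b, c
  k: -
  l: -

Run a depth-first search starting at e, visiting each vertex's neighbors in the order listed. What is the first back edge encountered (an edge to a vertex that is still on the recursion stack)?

DFS from e (visiting each vertex's neighbors in the order listed); mark gray on enter, black on exit:
e gray
  a gray
  a black
  h gray
    k gray
    k black
    i gray
      g gray
        b gray
          b→k: k black — skip
        b black
      g black
      f gray
      f black
    i black
  h black
  j gray
    j→b: b black — skip
    c gray
      c→g: g black — skip
      d gray
        d→e: e is gray → back edge
First back edge: d → e.

d->e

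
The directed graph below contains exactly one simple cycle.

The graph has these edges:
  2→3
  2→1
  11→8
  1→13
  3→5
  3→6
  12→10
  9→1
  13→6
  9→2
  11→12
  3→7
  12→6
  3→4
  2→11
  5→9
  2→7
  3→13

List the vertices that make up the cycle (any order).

2, 3, 5, 9

DFS with gray/black marking from 2:
2 gray
  7 gray
  7 black
  11 gray
    8 gray
    8 black
    12 gray
      6 gray
      6 black
      10 gray
      10 black
    12 black
  11 black
  1 gray
    13 gray
      13→6: 6 black — skip
    13 black
  1 black
  3 gray
    3→13: 13 black — skip
    3→7: 7 black — skip
    4 gray
    4 black
    5 gray
      9 gray
        9→2: 2 is gray → back edge
Back edge closes the cycle 2 → 3 → 5 → 9 → 2; its vertices are {2, 3, 5, 9}.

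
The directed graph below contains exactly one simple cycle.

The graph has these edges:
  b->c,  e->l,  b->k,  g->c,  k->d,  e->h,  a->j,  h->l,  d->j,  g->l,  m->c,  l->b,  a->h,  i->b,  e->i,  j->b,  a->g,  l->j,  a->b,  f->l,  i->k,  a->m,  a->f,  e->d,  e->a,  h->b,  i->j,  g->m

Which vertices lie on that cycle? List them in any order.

b, d, j, k

DFS with gray/black marking from k:
k gray
  d gray
    j gray
      b gray
        c gray
        c black
        b→k: k is gray → back edge
Back edge closes the cycle k → d → j → b → k; its vertices are {b, d, j, k}.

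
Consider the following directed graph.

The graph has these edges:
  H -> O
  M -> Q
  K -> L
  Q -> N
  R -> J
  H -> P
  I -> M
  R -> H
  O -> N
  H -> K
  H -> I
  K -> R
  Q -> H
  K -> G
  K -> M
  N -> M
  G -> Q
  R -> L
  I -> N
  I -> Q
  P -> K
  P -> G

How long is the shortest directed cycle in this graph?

3

For each vertex v, BFS finds the shortest path from v back to v.
The shortest such closed walk is R → H → K → R, length 3.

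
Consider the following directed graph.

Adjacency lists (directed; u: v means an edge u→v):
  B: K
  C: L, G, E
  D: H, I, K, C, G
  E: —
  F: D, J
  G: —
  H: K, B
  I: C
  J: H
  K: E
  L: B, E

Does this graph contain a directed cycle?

No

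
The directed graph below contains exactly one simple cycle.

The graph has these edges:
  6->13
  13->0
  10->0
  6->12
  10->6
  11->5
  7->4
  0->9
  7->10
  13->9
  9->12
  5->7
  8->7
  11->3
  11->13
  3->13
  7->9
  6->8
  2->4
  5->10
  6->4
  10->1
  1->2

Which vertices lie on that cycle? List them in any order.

DFS with gray/black marking from 10:
10 gray
  6 gray
    4 gray
    4 black
    12 gray
    12 black
    8 gray
      7 gray
        9 gray
          9→12: 12 black — skip
        9 black
        7→4: 4 black — skip
        7→10: 10 is gray → back edge
Back edge closes the cycle 10 → 6 → 8 → 7 → 10; its vertices are {6, 7, 8, 10}.

6, 7, 8, 10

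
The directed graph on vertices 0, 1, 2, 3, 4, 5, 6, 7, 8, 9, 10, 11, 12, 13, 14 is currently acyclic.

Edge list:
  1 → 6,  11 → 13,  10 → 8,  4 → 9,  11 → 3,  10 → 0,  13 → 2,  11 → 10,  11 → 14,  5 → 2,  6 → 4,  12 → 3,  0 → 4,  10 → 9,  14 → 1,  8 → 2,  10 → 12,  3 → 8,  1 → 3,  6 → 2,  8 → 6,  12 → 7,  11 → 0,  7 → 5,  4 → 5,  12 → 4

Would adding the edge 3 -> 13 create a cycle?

No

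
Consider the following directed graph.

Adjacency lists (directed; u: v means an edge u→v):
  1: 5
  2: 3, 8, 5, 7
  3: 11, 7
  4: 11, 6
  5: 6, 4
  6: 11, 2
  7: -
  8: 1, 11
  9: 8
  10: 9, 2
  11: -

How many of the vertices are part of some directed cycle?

6

A vertex is on a directed cycle iff it belongs to a strongly connected component of size ≥ 2 (or has a self-loop).
The vertices on cycles are {1, 2, 4, 5, 6, 8} — 6 in total.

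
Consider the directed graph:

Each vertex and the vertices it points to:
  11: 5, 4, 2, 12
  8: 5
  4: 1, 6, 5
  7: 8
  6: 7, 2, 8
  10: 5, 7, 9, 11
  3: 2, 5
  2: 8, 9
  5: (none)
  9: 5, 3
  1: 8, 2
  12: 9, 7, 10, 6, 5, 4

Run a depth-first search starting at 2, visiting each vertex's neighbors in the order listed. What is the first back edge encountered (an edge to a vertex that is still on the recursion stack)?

3→2

DFS from 2 (visiting each vertex's neighbors in the order listed); mark gray on enter, black on exit:
2 gray
  8 gray
    5 gray
    5 black
  8 black
  9 gray
    9→5: 5 black — skip
    3 gray
      3→2: 2 is gray → back edge
First back edge: 3 → 2.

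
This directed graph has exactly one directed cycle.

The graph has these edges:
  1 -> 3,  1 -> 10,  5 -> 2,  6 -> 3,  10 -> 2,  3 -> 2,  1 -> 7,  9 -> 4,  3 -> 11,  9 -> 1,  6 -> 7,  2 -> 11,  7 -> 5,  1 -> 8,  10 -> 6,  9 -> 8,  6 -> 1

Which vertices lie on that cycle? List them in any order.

DFS with gray/black marking from 1:
1 gray
  3 gray
    11 gray
    11 black
    2 gray
      2→11: 11 black — skip
    2 black
  3 black
  7 gray
    5 gray
      5→2: 2 black — skip
    5 black
  7 black
  8 gray
  8 black
  10 gray
    10→2: 2 black — skip
    6 gray
      6→1: 1 is gray → back edge
Back edge closes the cycle 1 → 10 → 6 → 1; its vertices are {1, 6, 10}.

1, 6, 10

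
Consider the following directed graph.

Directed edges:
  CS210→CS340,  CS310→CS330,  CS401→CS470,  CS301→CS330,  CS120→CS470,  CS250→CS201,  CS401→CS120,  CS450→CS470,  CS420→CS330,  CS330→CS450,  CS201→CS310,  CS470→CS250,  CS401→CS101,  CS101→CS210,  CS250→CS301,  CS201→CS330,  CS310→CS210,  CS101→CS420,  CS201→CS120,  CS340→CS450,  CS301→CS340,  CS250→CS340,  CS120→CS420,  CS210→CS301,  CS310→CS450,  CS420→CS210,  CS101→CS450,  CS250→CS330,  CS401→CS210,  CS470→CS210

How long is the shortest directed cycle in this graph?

4

For each vertex v, BFS finds the shortest path from v back to v.
The shortest such closed walk is CS120 → CS470 → CS250 → CS201 → CS120, length 4.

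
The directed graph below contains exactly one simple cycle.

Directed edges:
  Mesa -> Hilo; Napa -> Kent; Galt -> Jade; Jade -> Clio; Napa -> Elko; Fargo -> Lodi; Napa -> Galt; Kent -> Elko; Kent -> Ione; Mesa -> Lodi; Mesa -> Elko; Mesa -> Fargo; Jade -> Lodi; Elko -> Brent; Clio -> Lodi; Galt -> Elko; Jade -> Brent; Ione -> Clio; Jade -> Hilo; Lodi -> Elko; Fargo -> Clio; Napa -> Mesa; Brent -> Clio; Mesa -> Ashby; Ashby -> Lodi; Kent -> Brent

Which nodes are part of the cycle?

Clio, Elko, Lodi, Brent

DFS with gray/black marking from Elko:
Elko gray
  Brent gray
    Clio gray
      Lodi gray
        Lodi→Elko: Elko is gray → back edge
Back edge closes the cycle Elko → Brent → Clio → Lodi → Elko; its vertices are {Clio, Elko, Lodi, Brent}.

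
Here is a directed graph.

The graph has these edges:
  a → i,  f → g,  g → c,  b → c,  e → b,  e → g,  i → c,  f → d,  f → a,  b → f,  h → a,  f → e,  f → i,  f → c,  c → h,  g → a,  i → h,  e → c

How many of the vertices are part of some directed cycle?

7

A vertex is on a directed cycle iff it belongs to a strongly connected component of size ≥ 2 (or has a self-loop).
The vertices on cycles are {a, b, c, e, f, h, i} — 7 in total.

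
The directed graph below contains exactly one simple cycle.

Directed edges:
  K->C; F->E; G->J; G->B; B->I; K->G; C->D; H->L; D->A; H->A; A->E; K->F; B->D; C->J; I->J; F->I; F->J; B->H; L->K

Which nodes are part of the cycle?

DFS with gray/black marking from K:
K gray
  G gray
    B gray
      H gray
        L gray
          L→K: K is gray → back edge
Back edge closes the cycle K → G → B → H → L → K; its vertices are {B, G, H, K, L}.

B, G, H, K, L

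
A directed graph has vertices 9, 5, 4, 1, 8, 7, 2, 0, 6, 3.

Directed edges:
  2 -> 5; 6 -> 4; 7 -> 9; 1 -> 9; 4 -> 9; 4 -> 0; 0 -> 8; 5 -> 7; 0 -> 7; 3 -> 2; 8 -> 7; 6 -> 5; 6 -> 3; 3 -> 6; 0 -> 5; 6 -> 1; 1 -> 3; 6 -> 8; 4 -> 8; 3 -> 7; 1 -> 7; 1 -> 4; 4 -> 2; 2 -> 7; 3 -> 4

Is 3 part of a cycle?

Yes

3 is on a cycle iff 3 can reach itself via ≥1 edge.
3 → 6 → 3 — yes.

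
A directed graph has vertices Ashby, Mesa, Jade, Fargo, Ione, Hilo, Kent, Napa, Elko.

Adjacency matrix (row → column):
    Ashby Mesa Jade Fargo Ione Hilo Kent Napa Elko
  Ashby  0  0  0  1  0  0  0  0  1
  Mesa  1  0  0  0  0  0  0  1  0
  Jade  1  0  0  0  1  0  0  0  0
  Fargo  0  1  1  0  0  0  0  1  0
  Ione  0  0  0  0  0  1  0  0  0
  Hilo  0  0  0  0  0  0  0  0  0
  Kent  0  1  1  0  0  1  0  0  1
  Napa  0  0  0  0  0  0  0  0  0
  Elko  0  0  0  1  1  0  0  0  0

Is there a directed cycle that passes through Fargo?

Yes

Fargo is on a cycle iff Fargo can reach itself via ≥1 edge.
Fargo → Jade → Ashby → Fargo — yes.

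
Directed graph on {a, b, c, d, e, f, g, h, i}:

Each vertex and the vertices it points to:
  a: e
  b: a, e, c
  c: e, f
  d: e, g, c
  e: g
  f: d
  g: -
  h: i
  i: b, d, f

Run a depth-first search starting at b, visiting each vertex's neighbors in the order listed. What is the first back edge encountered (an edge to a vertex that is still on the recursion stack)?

d→c

DFS from b (visiting each vertex's neighbors in the order listed); mark gray on enter, black on exit:
b gray
  a gray
    e gray
      g gray
      g black
    e black
  a black
  b→e: e black — skip
  c gray
    c→e: e black — skip
    f gray
      d gray
        d→e: e black — skip
        d→g: g black — skip
        d→c: c is gray → back edge
First back edge: d → c.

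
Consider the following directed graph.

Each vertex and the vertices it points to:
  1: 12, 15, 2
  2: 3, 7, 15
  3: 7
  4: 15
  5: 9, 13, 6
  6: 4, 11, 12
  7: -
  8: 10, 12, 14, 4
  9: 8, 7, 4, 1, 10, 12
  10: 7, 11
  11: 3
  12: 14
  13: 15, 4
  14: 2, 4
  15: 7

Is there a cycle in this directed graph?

DFS with white/gray/black marking, starting from 4:
4 gray
  15 gray
    7 gray
    7 black
  15 black
4 black
1 gray
  12 gray
    14 gray
      2 gray
        3 gray
          3→7: 7 black — skip
        3 black
        2→7: 7 black — skip
        2→15: 15 black — skip
      2 black
      14→4: 4 black — skip
    14 black
  12 black
  1→15: 15 black — skip
  1→2: 2 black — skip
1 black
5 gray
  9 gray
    8 gray
      10 gray
        10→7: 7 black — skip
        11 gray
          11→3: 3 black — skip
        11 black
      10 black
      8→12: 12 black — skip
      8→14: 14 black — skip
      8→4: 4 black — skip
    8 black
    9→7: 7 black — skip
    9→4: 4 black — skip
    9→1: 1 black — skip
    9→10: 10 black — skip
    9→12: 12 black — skip
  9 black
  13 gray
    13→15: 15 black — skip
    13→4: 4 black — skip
  13 black
  6 gray
    6→4: 4 black — skip
    6→11: 11 black — skip
    6→12: 12 black — skip
  6 black
5 black
Every edge goes to a white or black vertex — no back edge, so the graph is acyclic.

No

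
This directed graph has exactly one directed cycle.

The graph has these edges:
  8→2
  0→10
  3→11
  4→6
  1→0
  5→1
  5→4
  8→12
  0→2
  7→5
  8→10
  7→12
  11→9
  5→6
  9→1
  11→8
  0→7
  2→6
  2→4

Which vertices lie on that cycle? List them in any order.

DFS with gray/black marking from 1:
1 gray
  0 gray
    7 gray
      12 gray
      12 black
      5 gray
        5→1: 1 is gray → back edge
Back edge closes the cycle 1 → 0 → 7 → 5 → 1; its vertices are {0, 1, 5, 7}.

0, 1, 5, 7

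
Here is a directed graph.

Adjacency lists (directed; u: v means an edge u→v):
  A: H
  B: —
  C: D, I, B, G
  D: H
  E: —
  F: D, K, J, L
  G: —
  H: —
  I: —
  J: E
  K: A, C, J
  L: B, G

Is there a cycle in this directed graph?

No

DFS with white/gray/black marking, starting from I:
I gray
I black
A gray
  H gray
  H black
A black
B gray
B black
C gray
  D gray
    D→H: H black — skip
  D black
  C→I: I black — skip
  C→B: B black — skip
  G gray
  G black
C black
E gray
E black
F gray
  F→D: D black — skip
  K gray
    K→A: A black — skip
    K→C: C black — skip
    J gray
      J→E: E black — skip
    J black
  K black
  F→J: J black — skip
  L gray
    L→B: B black — skip
    L→G: G black — skip
  L black
F black
Every edge goes to a white or black vertex — no back edge, so the graph is acyclic.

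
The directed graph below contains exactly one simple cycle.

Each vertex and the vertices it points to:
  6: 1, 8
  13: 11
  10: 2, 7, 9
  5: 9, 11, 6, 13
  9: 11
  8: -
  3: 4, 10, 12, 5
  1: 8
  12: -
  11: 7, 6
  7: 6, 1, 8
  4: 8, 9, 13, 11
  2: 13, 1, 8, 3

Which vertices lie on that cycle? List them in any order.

2, 3, 10

DFS with gray/black marking from 2:
2 gray
  13 gray
    11 gray
      7 gray
        6 gray
          1 gray
            8 gray
            8 black
          1 black
          6→8: 8 black — skip
        6 black
        7→1: 1 black — skip
        7→8: 8 black — skip
      7 black
      11→6: 6 black — skip
    11 black
  13 black
  2→1: 1 black — skip
  2→8: 8 black — skip
  3 gray
    4 gray
      4→8: 8 black — skip
      9 gray
        9→11: 11 black — skip
      9 black
      4→13: 13 black — skip
      4→11: 11 black — skip
    4 black
    10 gray
      10→2: 2 is gray → back edge
Back edge closes the cycle 2 → 3 → 10 → 2; its vertices are {2, 3, 10}.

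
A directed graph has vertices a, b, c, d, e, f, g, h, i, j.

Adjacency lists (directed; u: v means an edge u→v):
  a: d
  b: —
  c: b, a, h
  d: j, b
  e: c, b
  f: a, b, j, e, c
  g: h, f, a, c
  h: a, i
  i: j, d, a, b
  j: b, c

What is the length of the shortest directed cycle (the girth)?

For each vertex v, BFS finds the shortest path from v back to v.
The shortest such closed walk is h → i → j → c → h, length 4.

4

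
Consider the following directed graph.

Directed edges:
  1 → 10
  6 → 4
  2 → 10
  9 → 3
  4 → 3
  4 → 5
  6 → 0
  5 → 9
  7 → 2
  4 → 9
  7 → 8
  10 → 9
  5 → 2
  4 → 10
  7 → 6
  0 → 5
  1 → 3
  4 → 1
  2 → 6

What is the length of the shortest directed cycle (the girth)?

For each vertex v, BFS finds the shortest path from v back to v.
The shortest such closed walk is 6 → 4 → 5 → 2 → 6, length 4.

4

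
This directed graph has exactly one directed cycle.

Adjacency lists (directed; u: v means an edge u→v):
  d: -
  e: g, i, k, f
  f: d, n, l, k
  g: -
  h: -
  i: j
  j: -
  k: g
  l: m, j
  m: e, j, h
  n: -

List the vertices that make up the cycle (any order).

e, f, l, m

DFS with gray/black marking from m:
m gray
  e gray
    g gray
    g black
    i gray
      j gray
      j black
    i black
    k gray
      k→g: g black — skip
    k black
    f gray
      d gray
      d black
      n gray
      n black
      l gray
        l→m: m is gray → back edge
Back edge closes the cycle m → e → f → l → m; its vertices are {e, f, l, m}.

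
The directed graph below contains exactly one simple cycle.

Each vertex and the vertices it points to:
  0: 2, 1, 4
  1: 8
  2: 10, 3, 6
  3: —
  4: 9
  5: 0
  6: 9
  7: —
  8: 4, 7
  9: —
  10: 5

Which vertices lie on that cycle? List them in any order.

DFS with gray/black marking from 0:
0 gray
  2 gray
    10 gray
      5 gray
        5→0: 0 is gray → back edge
Back edge closes the cycle 0 → 2 → 10 → 5 → 0; its vertices are {0, 2, 5, 10}.

0, 2, 5, 10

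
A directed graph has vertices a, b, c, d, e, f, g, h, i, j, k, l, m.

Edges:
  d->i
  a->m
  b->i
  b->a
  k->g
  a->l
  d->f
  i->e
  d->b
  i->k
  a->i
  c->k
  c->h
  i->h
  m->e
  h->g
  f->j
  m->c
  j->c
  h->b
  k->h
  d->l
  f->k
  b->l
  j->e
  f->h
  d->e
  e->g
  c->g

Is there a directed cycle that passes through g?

No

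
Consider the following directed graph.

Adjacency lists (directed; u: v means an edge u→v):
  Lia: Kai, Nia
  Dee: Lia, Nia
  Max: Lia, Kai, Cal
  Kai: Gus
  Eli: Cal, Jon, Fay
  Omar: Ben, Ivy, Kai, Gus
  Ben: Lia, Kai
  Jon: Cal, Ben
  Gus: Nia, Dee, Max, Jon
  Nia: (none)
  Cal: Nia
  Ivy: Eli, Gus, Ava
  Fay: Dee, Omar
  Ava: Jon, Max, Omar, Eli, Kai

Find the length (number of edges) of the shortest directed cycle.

3

For each vertex v, BFS finds the shortest path from v back to v.
The shortest such closed walk is Ivy → Ava → Omar → Ivy, length 3.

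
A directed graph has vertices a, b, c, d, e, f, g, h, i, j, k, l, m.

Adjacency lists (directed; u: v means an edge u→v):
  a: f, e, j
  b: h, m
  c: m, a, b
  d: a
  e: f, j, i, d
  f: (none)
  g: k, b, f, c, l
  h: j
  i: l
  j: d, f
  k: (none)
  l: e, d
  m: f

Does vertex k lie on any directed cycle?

No

k lies on a cycle iff there is a path from k back to itself.
Exploring from k, it never reaches itself; equivalently, its strongly connected component is a singleton.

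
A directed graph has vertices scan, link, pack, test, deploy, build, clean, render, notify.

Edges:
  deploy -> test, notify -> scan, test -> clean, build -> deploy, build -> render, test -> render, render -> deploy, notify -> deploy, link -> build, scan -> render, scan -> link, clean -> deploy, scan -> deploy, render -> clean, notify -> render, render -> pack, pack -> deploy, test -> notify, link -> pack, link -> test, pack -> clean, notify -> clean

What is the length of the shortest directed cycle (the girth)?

3

For each vertex v, BFS finds the shortest path from v back to v.
The shortest such closed walk is test → clean → deploy → test, length 3.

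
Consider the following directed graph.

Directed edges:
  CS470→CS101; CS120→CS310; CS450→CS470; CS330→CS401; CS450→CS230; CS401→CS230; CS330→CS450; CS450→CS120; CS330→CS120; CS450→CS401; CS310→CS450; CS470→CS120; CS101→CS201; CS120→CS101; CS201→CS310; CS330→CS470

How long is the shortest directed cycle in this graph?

For each vertex v, BFS finds the shortest path from v back to v.
The shortest such closed walk is CS120 → CS310 → CS450 → CS120, length 3.

3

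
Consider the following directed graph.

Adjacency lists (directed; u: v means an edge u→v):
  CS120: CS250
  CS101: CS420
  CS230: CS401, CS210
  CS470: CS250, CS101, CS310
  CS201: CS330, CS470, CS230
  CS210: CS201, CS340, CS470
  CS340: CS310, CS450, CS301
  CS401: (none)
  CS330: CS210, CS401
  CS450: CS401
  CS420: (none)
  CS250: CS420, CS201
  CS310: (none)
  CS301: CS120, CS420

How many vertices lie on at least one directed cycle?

9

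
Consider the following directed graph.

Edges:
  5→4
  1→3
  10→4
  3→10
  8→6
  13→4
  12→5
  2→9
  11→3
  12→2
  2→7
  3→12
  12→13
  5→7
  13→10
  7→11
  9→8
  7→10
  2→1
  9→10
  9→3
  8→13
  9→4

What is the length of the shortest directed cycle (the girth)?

For each vertex v, BFS finds the shortest path from v back to v.
The shortest such closed walk is 2 → 1 → 3 → 12 → 2, length 4.

4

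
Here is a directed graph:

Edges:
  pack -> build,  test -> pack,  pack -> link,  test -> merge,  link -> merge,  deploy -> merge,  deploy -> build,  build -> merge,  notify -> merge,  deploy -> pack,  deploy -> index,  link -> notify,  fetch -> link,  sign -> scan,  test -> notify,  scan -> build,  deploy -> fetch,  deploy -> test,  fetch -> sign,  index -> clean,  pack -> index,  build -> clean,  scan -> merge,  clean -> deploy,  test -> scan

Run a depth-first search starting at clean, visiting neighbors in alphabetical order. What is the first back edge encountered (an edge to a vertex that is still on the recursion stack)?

DFS from clean (visiting neighbors in alphabetical order); mark gray on enter, black on exit:
clean gray
  deploy gray
    build gray
      build→clean: clean is gray → back edge
First back edge: build → clean.

build→clean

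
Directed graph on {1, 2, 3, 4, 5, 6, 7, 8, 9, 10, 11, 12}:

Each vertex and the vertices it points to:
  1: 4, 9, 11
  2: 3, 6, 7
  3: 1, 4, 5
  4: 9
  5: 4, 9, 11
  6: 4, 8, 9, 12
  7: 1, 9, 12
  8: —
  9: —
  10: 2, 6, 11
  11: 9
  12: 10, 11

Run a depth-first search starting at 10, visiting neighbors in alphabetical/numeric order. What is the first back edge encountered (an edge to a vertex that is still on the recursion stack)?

12→10

DFS from 10 (visiting neighbors in alphabetical/numeric order); mark gray on enter, black on exit:
10 gray
  2 gray
    3 gray
      1 gray
        4 gray
          9 gray
          9 black
        4 black
        1→9: 9 black — skip
        11 gray
          11→9: 9 black — skip
        11 black
      1 black
      3→4: 4 black — skip
      5 gray
        5→4: 4 black — skip
        5→9: 9 black — skip
        5→11: 11 black — skip
      5 black
    3 black
    6 gray
      6→4: 4 black — skip
      8 gray
      8 black
      6→9: 9 black — skip
      12 gray
        12→10: 10 is gray → back edge
First back edge: 12 → 10.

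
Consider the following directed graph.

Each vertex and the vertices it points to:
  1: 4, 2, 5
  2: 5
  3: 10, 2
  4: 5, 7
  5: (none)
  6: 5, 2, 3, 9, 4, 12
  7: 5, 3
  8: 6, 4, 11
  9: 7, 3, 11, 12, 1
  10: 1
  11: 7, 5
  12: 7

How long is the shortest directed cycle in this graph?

For each vertex v, BFS finds the shortest path from v back to v.
The shortest such closed walk is 3 → 10 → 1 → 4 → 7 → 3, length 5.

5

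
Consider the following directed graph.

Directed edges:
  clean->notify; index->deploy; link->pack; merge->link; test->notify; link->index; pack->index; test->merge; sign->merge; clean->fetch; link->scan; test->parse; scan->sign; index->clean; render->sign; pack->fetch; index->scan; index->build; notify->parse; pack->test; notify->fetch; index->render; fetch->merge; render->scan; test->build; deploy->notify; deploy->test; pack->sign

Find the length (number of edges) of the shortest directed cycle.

For each vertex v, BFS finds the shortest path from v back to v.
The shortest such closed walk is link → scan → sign → merge → link, length 4.

4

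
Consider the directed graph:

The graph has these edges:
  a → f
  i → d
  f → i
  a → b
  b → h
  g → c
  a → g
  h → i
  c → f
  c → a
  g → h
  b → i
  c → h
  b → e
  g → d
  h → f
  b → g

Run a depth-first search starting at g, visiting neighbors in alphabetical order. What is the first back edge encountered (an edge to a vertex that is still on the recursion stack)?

DFS from g (visiting neighbors in alphabetical order); mark gray on enter, black on exit:
g gray
  c gray
    a gray
      b gray
        e gray
        e black
        b→g: g is gray → back edge
First back edge: b → g.

b→g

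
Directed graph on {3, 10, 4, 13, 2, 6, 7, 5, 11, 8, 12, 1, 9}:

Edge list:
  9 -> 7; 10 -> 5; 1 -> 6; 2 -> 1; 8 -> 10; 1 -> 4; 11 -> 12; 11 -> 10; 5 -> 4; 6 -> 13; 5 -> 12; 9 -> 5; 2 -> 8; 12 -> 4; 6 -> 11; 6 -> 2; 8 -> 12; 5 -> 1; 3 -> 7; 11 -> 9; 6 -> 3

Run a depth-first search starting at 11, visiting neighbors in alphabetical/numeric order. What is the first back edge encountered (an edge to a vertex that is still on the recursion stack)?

2→1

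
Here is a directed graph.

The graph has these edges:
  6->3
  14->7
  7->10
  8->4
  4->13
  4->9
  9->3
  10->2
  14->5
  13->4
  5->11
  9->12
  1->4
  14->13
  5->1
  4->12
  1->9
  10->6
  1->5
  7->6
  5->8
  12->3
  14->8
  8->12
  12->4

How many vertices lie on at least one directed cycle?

6

A vertex is on a directed cycle iff it belongs to a strongly connected component of size ≥ 2 (or has a self-loop).
The vertices on cycles are {1, 4, 5, 9, 12, 13} — 6 in total.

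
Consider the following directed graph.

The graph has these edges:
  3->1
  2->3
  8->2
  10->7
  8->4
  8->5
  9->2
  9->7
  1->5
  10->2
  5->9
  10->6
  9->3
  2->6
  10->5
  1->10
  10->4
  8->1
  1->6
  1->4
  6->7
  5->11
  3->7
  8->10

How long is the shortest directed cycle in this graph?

4

For each vertex v, BFS finds the shortest path from v back to v.
The shortest such closed walk is 5 → 9 → 3 → 1 → 5, length 4.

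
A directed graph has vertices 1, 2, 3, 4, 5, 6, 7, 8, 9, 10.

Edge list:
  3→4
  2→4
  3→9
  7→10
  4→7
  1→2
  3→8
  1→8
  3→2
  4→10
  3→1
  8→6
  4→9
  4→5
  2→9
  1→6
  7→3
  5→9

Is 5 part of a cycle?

No

5 lies on a cycle iff there is a path from 5 back to itself.
Exploring from 5, it never reaches itself; equivalently, its strongly connected component is a singleton.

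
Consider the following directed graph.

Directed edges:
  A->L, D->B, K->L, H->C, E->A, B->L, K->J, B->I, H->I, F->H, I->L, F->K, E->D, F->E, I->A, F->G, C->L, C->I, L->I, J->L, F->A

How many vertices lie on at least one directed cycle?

3

A vertex is on a directed cycle iff it belongs to a strongly connected component of size ≥ 2 (or has a self-loop).
The vertices on cycles are {A, I, L} — 3 in total.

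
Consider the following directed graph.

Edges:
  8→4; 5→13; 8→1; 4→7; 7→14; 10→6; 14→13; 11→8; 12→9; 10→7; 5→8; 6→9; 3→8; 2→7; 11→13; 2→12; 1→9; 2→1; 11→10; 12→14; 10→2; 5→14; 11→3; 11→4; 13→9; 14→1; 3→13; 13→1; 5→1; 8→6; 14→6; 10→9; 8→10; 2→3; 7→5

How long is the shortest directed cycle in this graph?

4

For each vertex v, BFS finds the shortest path from v back to v.
The shortest such closed walk is 8 → 4 → 7 → 5 → 8, length 4.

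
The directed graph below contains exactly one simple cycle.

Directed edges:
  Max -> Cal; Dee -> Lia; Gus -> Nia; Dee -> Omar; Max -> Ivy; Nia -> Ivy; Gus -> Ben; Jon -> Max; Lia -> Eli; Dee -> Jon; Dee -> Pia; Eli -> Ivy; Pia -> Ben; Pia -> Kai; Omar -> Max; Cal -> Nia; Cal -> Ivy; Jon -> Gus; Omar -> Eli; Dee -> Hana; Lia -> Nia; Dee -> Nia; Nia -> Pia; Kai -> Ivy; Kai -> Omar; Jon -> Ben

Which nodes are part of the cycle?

DFS with gray/black marking from Pia:
Pia gray
  Ben gray
  Ben black
  Kai gray
    Omar gray
      Max gray
        Cal gray
          Ivy gray
          Ivy black
          Nia gray
            Nia→Ivy: Ivy black — skip
            Nia→Pia: Pia is gray → back edge
Back edge closes the cycle Pia → Kai → Omar → Max → Cal → Nia → Pia; its vertices are {Cal, Kai, Max, Nia, Pia, Omar}.

Cal, Kai, Max, Nia, Pia, Omar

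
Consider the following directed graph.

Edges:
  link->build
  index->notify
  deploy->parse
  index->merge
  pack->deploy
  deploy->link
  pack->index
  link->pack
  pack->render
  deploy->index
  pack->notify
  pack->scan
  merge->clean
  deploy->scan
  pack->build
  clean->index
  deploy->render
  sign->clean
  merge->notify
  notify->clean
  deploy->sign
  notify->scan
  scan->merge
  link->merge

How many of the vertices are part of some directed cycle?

A vertex is on a directed cycle iff it belongs to a strongly connected component of size ≥ 2 (or has a self-loop).
The vertices on cycles are {link, pack, scan, clean, index, merge, deploy, notify} — 8 in total.

8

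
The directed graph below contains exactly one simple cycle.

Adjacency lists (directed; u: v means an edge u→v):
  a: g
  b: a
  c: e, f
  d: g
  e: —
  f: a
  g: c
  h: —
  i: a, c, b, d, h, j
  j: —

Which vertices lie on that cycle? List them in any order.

a, c, f, g

DFS with gray/black marking from c:
c gray
  e gray
  e black
  f gray
    a gray
      g gray
        g→c: c is gray → back edge
Back edge closes the cycle c → f → a → g → c; its vertices are {a, c, f, g}.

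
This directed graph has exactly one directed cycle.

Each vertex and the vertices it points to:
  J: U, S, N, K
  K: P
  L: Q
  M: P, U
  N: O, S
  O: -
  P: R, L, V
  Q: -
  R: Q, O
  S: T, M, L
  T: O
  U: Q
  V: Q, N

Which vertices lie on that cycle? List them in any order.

DFS with gray/black marking from S:
S gray
  T gray
    O gray
    O black
  T black
  M gray
    P gray
      R gray
        Q gray
        Q black
        R→O: O black — skip
      R black
      L gray
        L→Q: Q black — skip
      L black
      V gray
        V→Q: Q black — skip
        N gray
          N→O: O black — skip
          N→S: S is gray → back edge
Back edge closes the cycle S → M → P → V → N → S; its vertices are {M, N, P, S, V}.

M, N, P, S, V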